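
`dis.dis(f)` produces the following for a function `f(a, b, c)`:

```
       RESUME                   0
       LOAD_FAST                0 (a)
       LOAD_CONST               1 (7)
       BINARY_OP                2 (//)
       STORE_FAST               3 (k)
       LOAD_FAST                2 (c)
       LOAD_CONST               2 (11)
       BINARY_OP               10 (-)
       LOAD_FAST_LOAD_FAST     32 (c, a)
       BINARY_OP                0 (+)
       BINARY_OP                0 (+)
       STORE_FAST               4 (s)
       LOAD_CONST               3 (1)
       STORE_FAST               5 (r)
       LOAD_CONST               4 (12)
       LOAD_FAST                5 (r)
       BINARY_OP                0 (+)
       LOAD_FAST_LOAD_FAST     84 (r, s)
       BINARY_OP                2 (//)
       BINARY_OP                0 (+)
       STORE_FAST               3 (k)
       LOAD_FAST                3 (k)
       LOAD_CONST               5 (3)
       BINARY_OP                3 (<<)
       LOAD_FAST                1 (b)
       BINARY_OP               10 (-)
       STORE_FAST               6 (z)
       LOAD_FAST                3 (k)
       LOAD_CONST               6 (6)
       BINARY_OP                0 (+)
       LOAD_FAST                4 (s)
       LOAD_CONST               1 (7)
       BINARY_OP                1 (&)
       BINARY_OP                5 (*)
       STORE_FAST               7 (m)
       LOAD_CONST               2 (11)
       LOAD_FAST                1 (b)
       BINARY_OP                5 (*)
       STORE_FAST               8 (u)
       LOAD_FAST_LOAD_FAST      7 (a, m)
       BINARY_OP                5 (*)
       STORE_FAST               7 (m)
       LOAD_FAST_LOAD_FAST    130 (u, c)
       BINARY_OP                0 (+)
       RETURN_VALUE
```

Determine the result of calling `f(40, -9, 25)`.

-74

LOAD_FAST a → push 40. Stack: [40]
LOAD_CONST → push 7. Stack: [40, 7]
BINARY_OP // → 40 // 7 = 5. Stack: [5]
STORE_FAST k → k=5. Stack: []
LOAD_FAST c → push 25. Stack: [25]
LOAD_CONST → push 11. Stack: [25, 11]
BINARY_OP - → 25 - 11 = 14. Stack: [14]
LOAD_FAST_LOAD_FAST c,a → push 25,40. Stack: [14, 25, 40]
BINARY_OP + → 25 + 40 = 65. Stack: [14, 65]
BINARY_OP + → 14 + 65 = 79. Stack: [79]
STORE_FAST s → s=79. Stack: []
LOAD_CONST → push 1. Stack: [1]
STORE_FAST r → r=1. Stack: []
LOAD_CONST → push 12. Stack: [12]
LOAD_FAST r → push 1. Stack: [12, 1]
BINARY_OP + → 12 + 1 = 13. Stack: [13]
LOAD_FAST_LOAD_FAST r,s → push 1,79. Stack: [13, 1, 79]
BINARY_OP // → 1 // 79 = 0. Stack: [13, 0]
BINARY_OP + → 13 + 0 = 13. Stack: [13]
STORE_FAST k → k=13. Stack: []
LOAD_FAST k → push 13. Stack: [13]
LOAD_CONST → push 3. Stack: [13, 3]
BINARY_OP << → 13 << 3 = 104. Stack: [104]
LOAD_FAST b → push -9. Stack: [104, -9]
BINARY_OP - → 104 - -9 = 113. Stack: [113]
STORE_FAST z → z=113. Stack: []
LOAD_FAST k → push 13. Stack: [13]
LOAD_CONST → push 6. Stack: [13, 6]
BINARY_OP + → 13 + 6 = 19. Stack: [19]
LOAD_FAST s → push 79. Stack: [19, 79]
LOAD_CONST → push 7. Stack: [19, 79, 7]
BINARY_OP & → 79 & 7 = 7. Stack: [19, 7]
BINARY_OP * → 19 * 7 = 133. Stack: [133]
STORE_FAST m → m=133. Stack: []
LOAD_CONST → push 11. Stack: [11]
LOAD_FAST b → push -9. Stack: [11, -9]
BINARY_OP * → 11 * -9 = -99. Stack: [-99]
STORE_FAST u → u=-99. Stack: []
LOAD_FAST_LOAD_FAST a,m → push 40,133. Stack: [40, 133]
BINARY_OP * → 40 * 133 = 5320. Stack: [5320]
STORE_FAST m → m=5320. Stack: []
LOAD_FAST_LOAD_FAST u,c → push -99,25. Stack: [-99, 25]
BINARY_OP + → -99 + 25 = -74. Stack: [-74]
RETURN_VALUE → return -74.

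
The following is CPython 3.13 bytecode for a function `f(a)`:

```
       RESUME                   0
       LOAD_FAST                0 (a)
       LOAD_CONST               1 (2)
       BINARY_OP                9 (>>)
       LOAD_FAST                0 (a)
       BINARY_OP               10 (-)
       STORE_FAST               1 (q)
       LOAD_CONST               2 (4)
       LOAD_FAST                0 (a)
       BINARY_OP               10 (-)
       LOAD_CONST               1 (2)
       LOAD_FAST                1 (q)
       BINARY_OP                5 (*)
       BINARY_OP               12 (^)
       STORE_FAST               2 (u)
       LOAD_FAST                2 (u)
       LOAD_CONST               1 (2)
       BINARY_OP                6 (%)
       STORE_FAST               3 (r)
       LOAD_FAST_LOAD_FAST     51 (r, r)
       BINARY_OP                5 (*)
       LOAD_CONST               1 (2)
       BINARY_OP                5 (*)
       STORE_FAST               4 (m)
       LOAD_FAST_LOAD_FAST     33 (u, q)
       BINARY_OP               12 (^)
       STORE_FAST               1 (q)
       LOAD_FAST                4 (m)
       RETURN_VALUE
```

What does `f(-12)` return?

LOAD_FAST a → push -12. Stack: [-12]
LOAD_CONST → push 2. Stack: [-12, 2]
BINARY_OP >> → -12 >> 2 = -3. Stack: [-3]
LOAD_FAST a → push -12. Stack: [-3, -12]
BINARY_OP - → -3 - -12 = 9. Stack: [9]
STORE_FAST q → q=9. Stack: []
LOAD_CONST → push 4. Stack: [4]
LOAD_FAST a → push -12. Stack: [4, -12]
BINARY_OP - → 4 - -12 = 16. Stack: [16]
LOAD_CONST → push 2. Stack: [16, 2]
LOAD_FAST q → push 9. Stack: [16, 2, 9]
BINARY_OP * → 2 * 9 = 18. Stack: [16, 18]
BINARY_OP ^ → 16 ^ 18 = 2. Stack: [2]
STORE_FAST u → u=2. Stack: []
LOAD_FAST u → push 2. Stack: [2]
LOAD_CONST → push 2. Stack: [2, 2]
BINARY_OP % → 2 % 2 = 0. Stack: [0]
STORE_FAST r → r=0. Stack: []
LOAD_FAST_LOAD_FAST r,r → push 0,0. Stack: [0, 0]
BINARY_OP * → 0 * 0 = 0. Stack: [0]
LOAD_CONST → push 2. Stack: [0, 2]
BINARY_OP * → 0 * 2 = 0. Stack: [0]
STORE_FAST m → m=0. Stack: []
LOAD_FAST_LOAD_FAST u,q → push 2,9. Stack: [2, 9]
BINARY_OP ^ → 2 ^ 9 = 11. Stack: [11]
STORE_FAST q → q=11. Stack: []
LOAD_FAST m → push 0. Stack: [0]
RETURN_VALUE → return 0.

0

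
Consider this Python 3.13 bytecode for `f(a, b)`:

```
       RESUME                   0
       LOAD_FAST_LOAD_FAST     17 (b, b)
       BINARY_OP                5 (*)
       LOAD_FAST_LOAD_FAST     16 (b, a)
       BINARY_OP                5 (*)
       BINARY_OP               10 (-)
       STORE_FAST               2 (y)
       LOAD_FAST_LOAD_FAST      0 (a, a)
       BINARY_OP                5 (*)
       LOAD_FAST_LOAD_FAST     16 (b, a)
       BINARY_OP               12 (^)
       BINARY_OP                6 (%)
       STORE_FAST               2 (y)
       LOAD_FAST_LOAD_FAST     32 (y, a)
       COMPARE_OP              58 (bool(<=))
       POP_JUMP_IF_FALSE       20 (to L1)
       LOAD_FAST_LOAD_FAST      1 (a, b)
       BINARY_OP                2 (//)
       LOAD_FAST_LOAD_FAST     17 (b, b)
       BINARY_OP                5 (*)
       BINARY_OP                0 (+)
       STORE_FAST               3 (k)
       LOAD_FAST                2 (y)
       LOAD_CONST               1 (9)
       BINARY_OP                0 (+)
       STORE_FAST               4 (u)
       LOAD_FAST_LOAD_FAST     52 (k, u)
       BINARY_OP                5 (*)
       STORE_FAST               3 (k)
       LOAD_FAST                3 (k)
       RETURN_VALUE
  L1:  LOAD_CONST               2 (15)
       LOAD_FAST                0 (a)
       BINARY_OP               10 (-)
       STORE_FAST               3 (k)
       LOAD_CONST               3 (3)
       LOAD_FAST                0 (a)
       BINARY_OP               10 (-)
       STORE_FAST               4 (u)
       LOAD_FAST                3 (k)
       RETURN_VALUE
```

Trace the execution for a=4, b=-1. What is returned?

LOAD_FAST_LOAD_FAST b,b → push -1,-1. Stack: [-1, -1]
BINARY_OP * → -1 * -1 = 1. Stack: [1]
LOAD_FAST_LOAD_FAST b,a → push -1,4. Stack: [1, -1, 4]
BINARY_OP * → -1 * 4 = -4. Stack: [1, -4]
BINARY_OP - → 1 - -4 = 5. Stack: [5]
STORE_FAST y → y=5. Stack: []
LOAD_FAST_LOAD_FAST a,a → push 4,4. Stack: [4, 4]
BINARY_OP * → 4 * 4 = 16. Stack: [16]
LOAD_FAST_LOAD_FAST b,a → push -1,4. Stack: [16, -1, 4]
BINARY_OP ^ → -1 ^ 4 = -5. Stack: [16, -5]
BINARY_OP % → 16 % -5 = -4. Stack: [-4]
STORE_FAST y → y=-4. Stack: []
LOAD_FAST_LOAD_FAST y,a → push -4,4. Stack: [-4, 4]
COMPARE_OP bool(<=) → -4 vs 4 = True. Stack: [True]
POP_JUMP_IF_FALSE → pop True; no jump. Stack: []
LOAD_FAST_LOAD_FAST a,b → push 4,-1. Stack: [4, -1]
BINARY_OP // → 4 // -1 = -4. Stack: [-4]
LOAD_FAST_LOAD_FAST b,b → push -1,-1. Stack: [-4, -1, -1]
BINARY_OP * → -1 * -1 = 1. Stack: [-4, 1]
BINARY_OP + → -4 + 1 = -3. Stack: [-3]
STORE_FAST k → k=-3. Stack: []
LOAD_FAST y → push -4. Stack: [-4]
LOAD_CONST → push 9. Stack: [-4, 9]
BINARY_OP + → -4 + 9 = 5. Stack: [5]
STORE_FAST u → u=5. Stack: []
LOAD_FAST_LOAD_FAST k,u → push -3,5. Stack: [-3, 5]
BINARY_OP * → -3 * 5 = -15. Stack: [-15]
STORE_FAST k → k=-15. Stack: []
LOAD_FAST k → push -15. Stack: [-15]
RETURN_VALUE → return -15.

-15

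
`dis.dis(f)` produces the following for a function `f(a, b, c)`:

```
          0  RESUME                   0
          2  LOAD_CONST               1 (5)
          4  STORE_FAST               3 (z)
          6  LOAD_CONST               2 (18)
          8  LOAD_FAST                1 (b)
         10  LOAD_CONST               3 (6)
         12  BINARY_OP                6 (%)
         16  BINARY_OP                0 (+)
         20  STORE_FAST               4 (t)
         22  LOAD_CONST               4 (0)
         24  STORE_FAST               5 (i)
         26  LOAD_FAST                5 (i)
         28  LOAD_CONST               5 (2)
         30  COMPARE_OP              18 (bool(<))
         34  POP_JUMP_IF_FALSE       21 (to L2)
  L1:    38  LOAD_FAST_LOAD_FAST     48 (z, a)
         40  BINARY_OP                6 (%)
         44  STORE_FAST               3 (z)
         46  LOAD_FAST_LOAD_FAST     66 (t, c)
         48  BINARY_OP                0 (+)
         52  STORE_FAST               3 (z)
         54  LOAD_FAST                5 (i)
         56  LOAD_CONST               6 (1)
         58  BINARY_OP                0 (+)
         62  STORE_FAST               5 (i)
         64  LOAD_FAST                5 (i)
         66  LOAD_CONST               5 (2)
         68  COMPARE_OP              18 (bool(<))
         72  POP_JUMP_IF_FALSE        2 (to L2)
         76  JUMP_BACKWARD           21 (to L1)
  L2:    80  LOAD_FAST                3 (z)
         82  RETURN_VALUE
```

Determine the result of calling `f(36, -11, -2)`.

LOAD_CONST → push 5. Stack: [5]
STORE_FAST z → z=5. Stack: []
LOAD_CONST → push 18. Stack: [18]
LOAD_FAST b → push -11. Stack: [18, -11]
LOAD_CONST → push 6. Stack: [18, -11, 6]
BINARY_OP % → -11 % 6 = 1. Stack: [18, 1]
BINARY_OP + → 18 + 1 = 19. Stack: [19]
STORE_FAST t → t=19. Stack: []
LOAD_CONST → push 0. Stack: [0]
STORE_FAST i → i=0. Stack: []
LOAD_FAST i → push 0. Stack: [0]
LOAD_CONST → push 2. Stack: [0, 2]
COMPARE_OP bool(<) → 0 vs 2 = True. Stack: [True]
POP_JUMP_IF_FALSE → pop True; no jump. Stack: []
LOAD_FAST_LOAD_FAST z,a → push 5,36. Stack: [5, 36]
BINARY_OP % → 5 % 36 = 5. Stack: [5]
STORE_FAST z → z=5. Stack: []
LOAD_FAST_LOAD_FAST t,c → push 19,-2. Stack: [19, -2]
BINARY_OP + → 19 + -2 = 17. Stack: [17]
STORE_FAST z → z=17. Stack: []
LOAD_FAST i → push 0. Stack: [0]
LOAD_CONST → push 1. Stack: [0, 1]
BINARY_OP + → 0 + 1 = 1. Stack: [1]
STORE_FAST i → i=1. Stack: []
LOAD_FAST i → push 1. Stack: [1]
LOAD_CONST → push 2. Stack: [1, 2]
COMPARE_OP bool(<) → 1 vs 2 = True. Stack: [True]
POP_JUMP_IF_FALSE → pop True; no jump. Stack: []
LOAD_FAST_LOAD_FAST z,a → push 17,36. Stack: [17, 36]
BINARY_OP % → 17 % 36 = 17. Stack: [17]
STORE_FAST z → z=17. Stack: []
LOAD_FAST_LOAD_FAST t,c → push 19,-2. Stack: [19, -2]
BINARY_OP + → 19 + -2 = 17. Stack: [17]
STORE_FAST z → z=17. Stack: []
LOAD_FAST i → push 1. Stack: [1]
LOAD_CONST → push 1. Stack: [1, 1]
BINARY_OP + → 1 + 1 = 2. Stack: [2]
STORE_FAST i → i=2. Stack: []
LOAD_FAST i → push 2. Stack: [2]
LOAD_CONST → push 2. Stack: [2, 2]
COMPARE_OP bool(<) → 2 vs 2 = False. Stack: [False]
POP_JUMP_IF_FALSE → pop False; jump. Stack: []
LOAD_FAST z → push 17. Stack: [17]
RETURN_VALUE → return 17.

17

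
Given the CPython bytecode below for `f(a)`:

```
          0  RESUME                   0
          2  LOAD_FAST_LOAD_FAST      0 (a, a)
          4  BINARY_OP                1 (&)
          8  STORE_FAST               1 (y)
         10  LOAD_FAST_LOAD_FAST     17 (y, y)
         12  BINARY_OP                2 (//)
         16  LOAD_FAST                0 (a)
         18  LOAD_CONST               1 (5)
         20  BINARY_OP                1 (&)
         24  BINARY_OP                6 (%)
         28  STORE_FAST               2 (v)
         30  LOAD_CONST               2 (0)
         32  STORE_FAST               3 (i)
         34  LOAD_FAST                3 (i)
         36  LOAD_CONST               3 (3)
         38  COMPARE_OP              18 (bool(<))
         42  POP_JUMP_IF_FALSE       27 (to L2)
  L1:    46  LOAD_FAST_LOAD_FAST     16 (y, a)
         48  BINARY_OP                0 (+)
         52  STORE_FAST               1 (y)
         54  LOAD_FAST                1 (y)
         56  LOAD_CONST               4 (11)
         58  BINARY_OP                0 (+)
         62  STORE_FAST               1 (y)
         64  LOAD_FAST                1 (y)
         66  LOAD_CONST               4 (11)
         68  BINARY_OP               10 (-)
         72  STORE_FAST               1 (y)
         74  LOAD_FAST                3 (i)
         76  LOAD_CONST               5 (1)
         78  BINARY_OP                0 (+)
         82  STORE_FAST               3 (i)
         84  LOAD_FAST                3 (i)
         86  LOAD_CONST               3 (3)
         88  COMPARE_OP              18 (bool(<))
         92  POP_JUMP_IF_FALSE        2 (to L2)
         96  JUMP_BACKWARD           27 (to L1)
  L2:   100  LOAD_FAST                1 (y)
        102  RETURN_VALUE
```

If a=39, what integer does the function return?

156

LOAD_FAST_LOAD_FAST a,a → push 39,39
BINARY_OP & → 39 & 39 = 39
STORE_FAST y → y=39
LOAD_FAST_LOAD_FAST y,y → push 39,39
BINARY_OP // → 39 // 39 = 1
LOAD_FAST a → push 39
LOAD_CONST → push 5
BINARY_OP & → 39 & 5 = 5
BINARY_OP % → 1 % 5 = 1
STORE_FAST v → v=1
LOAD_CONST → push 0
STORE_FAST i → i=0
LOAD_FAST i → push 0
LOAD_CONST → push 3
COMPARE_OP bool(<) → 0 vs 3 = True
POP_JUMP_IF_FALSE → pop True; no jump
LOAD_FAST_LOAD_FAST y,a → push 39,39
BINARY_OP + → 39 + 39 = 78
STORE_FAST y → y=78
LOAD_FAST y → push 78
LOAD_CONST → push 11
BINARY_OP + → 78 + 11 = 89
STORE_FAST y → y=89
LOAD_FAST y → push 89
LOAD_CONST → push 11
BINARY_OP - → 89 - 11 = 78
STORE_FAST y → y=78
LOAD_FAST i → push 0
LOAD_CONST → push 1
BINARY_OP + → 0 + 1 = 1
STORE_FAST i → i=1
LOAD_FAST i → push 1
LOAD_CONST → push 3
COMPARE_OP bool(<) → 1 vs 3 = True
POP_JUMP_IF_FALSE → pop True; no jump
LOAD_FAST_LOAD_FAST y,a → push 78,39
BINARY_OP + → 78 + 39 = 117
STORE_FAST y → y=117
LOAD_FAST y → push 117
LOAD_CONST → push 11
BINARY_OP + → 117 + 11 = 128
STORE_FAST y → y=128
LOAD_FAST y → push 128
LOAD_CONST → push 11
BINARY_OP - → 128 - 11 = 117
STORE_FAST y → y=117
LOAD_FAST i → push 1
LOAD_CONST → push 1
BINARY_OP + → 1 + 1 = 2
STORE_FAST i → i=2
LOAD_FAST i → push 2
LOAD_CONST → push 3
COMPARE_OP bool(<) → 2 vs 3 = True
POP_JUMP_IF_FALSE → pop True; no jump
LOAD_FAST_LOAD_FAST y,a → push 117,39
BINARY_OP + → 117 + 39 = 156
STORE_FAST y → y=156
LOAD_FAST y → push 156
LOAD_CONST → push 11
BINARY_OP + → 156 + 11 = 167
STORE_FAST y → y=167
LOAD_FAST y → push 167
LOAD_CONST → push 11
BINARY_OP - → 167 - 11 = 156
STORE_FAST y → y=156
LOAD_FAST i → push 2
LOAD_CONST → push 1
BINARY_OP + → 2 + 1 = 3
STORE_FAST i → i=3
LOAD_FAST i → push 3
LOAD_CONST → push 3
COMPARE_OP bool(<) → 3 vs 3 = False
POP_JUMP_IF_FALSE → pop False; jump
LOAD_FAST y → push 156
RETURN_VALUE → return 156.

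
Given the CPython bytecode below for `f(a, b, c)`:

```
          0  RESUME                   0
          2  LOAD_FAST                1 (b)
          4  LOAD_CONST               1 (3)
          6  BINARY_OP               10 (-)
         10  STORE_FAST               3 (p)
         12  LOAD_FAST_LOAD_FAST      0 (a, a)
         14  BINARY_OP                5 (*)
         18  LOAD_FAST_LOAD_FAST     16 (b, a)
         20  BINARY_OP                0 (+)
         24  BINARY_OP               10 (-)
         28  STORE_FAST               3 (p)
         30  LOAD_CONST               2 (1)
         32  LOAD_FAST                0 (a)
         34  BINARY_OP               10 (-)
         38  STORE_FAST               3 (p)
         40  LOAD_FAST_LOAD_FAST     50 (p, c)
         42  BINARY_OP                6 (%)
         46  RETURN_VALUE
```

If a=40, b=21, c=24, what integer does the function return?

LOAD_FAST b → push 21. Stack: [21]
LOAD_CONST → push 3. Stack: [21, 3]
BINARY_OP - → 21 - 3 = 18. Stack: [18]
STORE_FAST p → p=18. Stack: []
LOAD_FAST_LOAD_FAST a,a → push 40,40. Stack: [40, 40]
BINARY_OP * → 40 * 40 = 1600. Stack: [1600]
LOAD_FAST_LOAD_FAST b,a → push 21,40. Stack: [1600, 21, 40]
BINARY_OP + → 21 + 40 = 61. Stack: [1600, 61]
BINARY_OP - → 1600 - 61 = 1539. Stack: [1539]
STORE_FAST p → p=1539. Stack: []
LOAD_CONST → push 1. Stack: [1]
LOAD_FAST a → push 40. Stack: [1, 40]
BINARY_OP - → 1 - 40 = -39. Stack: [-39]
STORE_FAST p → p=-39. Stack: []
LOAD_FAST_LOAD_FAST p,c → push -39,24. Stack: [-39, 24]
BINARY_OP % → -39 % 24 = 9. Stack: [9]
RETURN_VALUE → return 9.

9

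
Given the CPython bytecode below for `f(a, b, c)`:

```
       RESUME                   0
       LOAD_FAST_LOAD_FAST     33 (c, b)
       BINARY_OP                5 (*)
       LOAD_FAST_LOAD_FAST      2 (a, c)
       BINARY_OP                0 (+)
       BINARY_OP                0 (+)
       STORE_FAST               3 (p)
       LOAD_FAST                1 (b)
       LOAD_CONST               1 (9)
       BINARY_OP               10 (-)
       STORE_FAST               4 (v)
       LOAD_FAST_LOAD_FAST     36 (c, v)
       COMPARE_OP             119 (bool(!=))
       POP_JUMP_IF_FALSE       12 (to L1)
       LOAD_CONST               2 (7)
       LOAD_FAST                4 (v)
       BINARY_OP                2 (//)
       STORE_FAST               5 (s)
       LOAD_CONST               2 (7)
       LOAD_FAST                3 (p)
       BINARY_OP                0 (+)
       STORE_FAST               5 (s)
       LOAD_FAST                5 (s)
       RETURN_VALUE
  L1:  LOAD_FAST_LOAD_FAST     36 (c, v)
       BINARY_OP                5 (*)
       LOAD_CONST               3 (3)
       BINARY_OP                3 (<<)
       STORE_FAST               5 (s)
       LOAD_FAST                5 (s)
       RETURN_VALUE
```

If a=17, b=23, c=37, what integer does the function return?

912

LOAD_FAST_LOAD_FAST c,b → push 37,23. Stack: [37, 23]
BINARY_OP * → 37 * 23 = 851. Stack: [851]
LOAD_FAST_LOAD_FAST a,c → push 17,37. Stack: [851, 17, 37]
BINARY_OP + → 17 + 37 = 54. Stack: [851, 54]
BINARY_OP + → 851 + 54 = 905. Stack: [905]
STORE_FAST p → p=905. Stack: []
LOAD_FAST b → push 23. Stack: [23]
LOAD_CONST → push 9. Stack: [23, 9]
BINARY_OP - → 23 - 9 = 14. Stack: [14]
STORE_FAST v → v=14. Stack: []
LOAD_FAST_LOAD_FAST c,v → push 37,14. Stack: [37, 14]
COMPARE_OP bool(!=) → 37 vs 14 = True. Stack: [True]
POP_JUMP_IF_FALSE → pop True; no jump. Stack: []
LOAD_CONST → push 7. Stack: [7]
LOAD_FAST v → push 14. Stack: [7, 14]
BINARY_OP // → 7 // 14 = 0. Stack: [0]
STORE_FAST s → s=0. Stack: []
LOAD_CONST → push 7. Stack: [7]
LOAD_FAST p → push 905. Stack: [7, 905]
BINARY_OP + → 7 + 905 = 912. Stack: [912]
STORE_FAST s → s=912. Stack: []
LOAD_FAST s → push 912. Stack: [912]
RETURN_VALUE → return 912.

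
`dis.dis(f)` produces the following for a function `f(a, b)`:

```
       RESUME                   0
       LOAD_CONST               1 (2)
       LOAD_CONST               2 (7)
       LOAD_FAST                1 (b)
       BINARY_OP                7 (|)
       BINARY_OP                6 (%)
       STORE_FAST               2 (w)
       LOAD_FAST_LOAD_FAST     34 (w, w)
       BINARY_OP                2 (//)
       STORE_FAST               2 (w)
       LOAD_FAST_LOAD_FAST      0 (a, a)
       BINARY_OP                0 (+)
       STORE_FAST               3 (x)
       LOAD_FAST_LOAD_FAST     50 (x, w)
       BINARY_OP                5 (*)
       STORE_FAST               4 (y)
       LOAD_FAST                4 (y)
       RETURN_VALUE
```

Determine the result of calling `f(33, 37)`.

LOAD_CONST → push 2. Stack: [2]
LOAD_CONST → push 7. Stack: [2, 7]
LOAD_FAST b → push 37. Stack: [2, 7, 37]
BINARY_OP | → 7 | 37 = 39. Stack: [2, 39]
BINARY_OP % → 2 % 39 = 2. Stack: [2]
STORE_FAST w → w=2. Stack: []
LOAD_FAST_LOAD_FAST w,w → push 2,2. Stack: [2, 2]
BINARY_OP // → 2 // 2 = 1. Stack: [1]
STORE_FAST w → w=1. Stack: []
LOAD_FAST_LOAD_FAST a,a → push 33,33. Stack: [33, 33]
BINARY_OP + → 33 + 33 = 66. Stack: [66]
STORE_FAST x → x=66. Stack: []
LOAD_FAST_LOAD_FAST x,w → push 66,1. Stack: [66, 1]
BINARY_OP * → 66 * 1 = 66. Stack: [66]
STORE_FAST y → y=66. Stack: []
LOAD_FAST y → push 66. Stack: [66]
RETURN_VALUE → return 66.

66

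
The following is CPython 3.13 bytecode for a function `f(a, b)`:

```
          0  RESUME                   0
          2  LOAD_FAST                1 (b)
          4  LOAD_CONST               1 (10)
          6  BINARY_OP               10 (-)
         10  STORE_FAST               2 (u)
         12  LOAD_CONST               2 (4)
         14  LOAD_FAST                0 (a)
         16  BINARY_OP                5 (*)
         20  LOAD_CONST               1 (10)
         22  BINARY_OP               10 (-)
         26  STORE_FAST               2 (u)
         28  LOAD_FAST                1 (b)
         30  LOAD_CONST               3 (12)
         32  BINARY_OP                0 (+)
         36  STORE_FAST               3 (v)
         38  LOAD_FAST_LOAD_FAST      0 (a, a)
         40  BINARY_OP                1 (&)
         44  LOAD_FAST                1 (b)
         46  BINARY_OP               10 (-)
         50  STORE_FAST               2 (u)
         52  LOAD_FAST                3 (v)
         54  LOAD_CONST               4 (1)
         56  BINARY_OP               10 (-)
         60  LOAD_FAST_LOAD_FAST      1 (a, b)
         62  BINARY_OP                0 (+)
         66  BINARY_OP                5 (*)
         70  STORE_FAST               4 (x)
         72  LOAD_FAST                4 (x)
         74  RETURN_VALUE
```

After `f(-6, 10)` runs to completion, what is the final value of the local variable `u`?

-16

LOAD_FAST b → push 10. Stack: [10]
LOAD_CONST → push 10. Stack: [10, 10]
BINARY_OP - → 10 - 10 = 0. Stack: [0]
STORE_FAST u → u=0. Stack: []
LOAD_CONST → push 4. Stack: [4]
LOAD_FAST a → push -6. Stack: [4, -6]
BINARY_OP * → 4 * -6 = -24. Stack: [-24]
LOAD_CONST → push 10. Stack: [-24, 10]
BINARY_OP - → -24 - 10 = -34. Stack: [-34]
STORE_FAST u → u=-34. Stack: []
LOAD_FAST b → push 10. Stack: [10]
LOAD_CONST → push 12. Stack: [10, 12]
BINARY_OP + → 10 + 12 = 22. Stack: [22]
STORE_FAST v → v=22. Stack: []
LOAD_FAST_LOAD_FAST a,a → push -6,-6. Stack: [-6, -6]
BINARY_OP & → -6 & -6 = -6. Stack: [-6]
LOAD_FAST b → push 10. Stack: [-6, 10]
BINARY_OP - → -6 - 10 = -16. Stack: [-16]
STORE_FAST u → u=-16. Stack: []
LOAD_FAST v → push 22. Stack: [22]
LOAD_CONST → push 1. Stack: [22, 1]
BINARY_OP - → 22 - 1 = 21. Stack: [21]
LOAD_FAST_LOAD_FAST a,b → push -6,10. Stack: [21, -6, 10]
BINARY_OP + → -6 + 10 = 4. Stack: [21, 4]
BINARY_OP * → 21 * 4 = 84. Stack: [84]
STORE_FAST x → x=84. Stack: []
LOAD_FAST x → push 84. Stack: [84]
RETURN_VALUE → return 84.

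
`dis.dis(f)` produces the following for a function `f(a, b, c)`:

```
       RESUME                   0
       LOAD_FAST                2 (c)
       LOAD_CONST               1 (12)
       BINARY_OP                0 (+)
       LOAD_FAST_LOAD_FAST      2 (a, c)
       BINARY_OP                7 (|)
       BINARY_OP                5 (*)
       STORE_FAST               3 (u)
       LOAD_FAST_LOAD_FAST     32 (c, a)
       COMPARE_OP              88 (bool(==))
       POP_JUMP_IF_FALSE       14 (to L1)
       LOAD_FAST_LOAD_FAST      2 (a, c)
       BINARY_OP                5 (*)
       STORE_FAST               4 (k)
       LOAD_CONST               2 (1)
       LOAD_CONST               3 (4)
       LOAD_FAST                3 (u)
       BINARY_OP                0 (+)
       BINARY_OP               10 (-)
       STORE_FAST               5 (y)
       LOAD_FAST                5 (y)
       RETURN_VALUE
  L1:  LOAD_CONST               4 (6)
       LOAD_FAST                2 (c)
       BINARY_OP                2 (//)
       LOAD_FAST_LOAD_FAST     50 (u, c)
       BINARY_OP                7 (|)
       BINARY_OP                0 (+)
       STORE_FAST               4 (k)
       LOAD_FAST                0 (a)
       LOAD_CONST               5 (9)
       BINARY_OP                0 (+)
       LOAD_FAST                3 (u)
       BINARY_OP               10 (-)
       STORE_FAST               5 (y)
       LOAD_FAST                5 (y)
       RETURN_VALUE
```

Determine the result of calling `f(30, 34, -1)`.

LOAD_FAST c → push -1. Stack: [-1]
LOAD_CONST → push 12. Stack: [-1, 12]
BINARY_OP + → -1 + 12 = 11. Stack: [11]
LOAD_FAST_LOAD_FAST a,c → push 30,-1. Stack: [11, 30, -1]
BINARY_OP | → 30 | -1 = -1. Stack: [11, -1]
BINARY_OP * → 11 * -1 = -11. Stack: [-11]
STORE_FAST u → u=-11. Stack: []
LOAD_FAST_LOAD_FAST c,a → push -1,30. Stack: [-1, 30]
COMPARE_OP bool(==) → -1 vs 30 = False. Stack: [False]
POP_JUMP_IF_FALSE → pop False; jump. Stack: []
LOAD_CONST → push 6. Stack: [6]
LOAD_FAST c → push -1. Stack: [6, -1]
BINARY_OP // → 6 // -1 = -6. Stack: [-6]
LOAD_FAST_LOAD_FAST u,c → push -11,-1. Stack: [-6, -11, -1]
BINARY_OP | → -11 | -1 = -1. Stack: [-6, -1]
BINARY_OP + → -6 + -1 = -7. Stack: [-7]
STORE_FAST k → k=-7. Stack: []
LOAD_FAST a → push 30. Stack: [30]
LOAD_CONST → push 9. Stack: [30, 9]
BINARY_OP + → 30 + 9 = 39. Stack: [39]
LOAD_FAST u → push -11. Stack: [39, -11]
BINARY_OP - → 39 - -11 = 50. Stack: [50]
STORE_FAST y → y=50. Stack: []
LOAD_FAST y → push 50. Stack: [50]
RETURN_VALUE → return 50.

50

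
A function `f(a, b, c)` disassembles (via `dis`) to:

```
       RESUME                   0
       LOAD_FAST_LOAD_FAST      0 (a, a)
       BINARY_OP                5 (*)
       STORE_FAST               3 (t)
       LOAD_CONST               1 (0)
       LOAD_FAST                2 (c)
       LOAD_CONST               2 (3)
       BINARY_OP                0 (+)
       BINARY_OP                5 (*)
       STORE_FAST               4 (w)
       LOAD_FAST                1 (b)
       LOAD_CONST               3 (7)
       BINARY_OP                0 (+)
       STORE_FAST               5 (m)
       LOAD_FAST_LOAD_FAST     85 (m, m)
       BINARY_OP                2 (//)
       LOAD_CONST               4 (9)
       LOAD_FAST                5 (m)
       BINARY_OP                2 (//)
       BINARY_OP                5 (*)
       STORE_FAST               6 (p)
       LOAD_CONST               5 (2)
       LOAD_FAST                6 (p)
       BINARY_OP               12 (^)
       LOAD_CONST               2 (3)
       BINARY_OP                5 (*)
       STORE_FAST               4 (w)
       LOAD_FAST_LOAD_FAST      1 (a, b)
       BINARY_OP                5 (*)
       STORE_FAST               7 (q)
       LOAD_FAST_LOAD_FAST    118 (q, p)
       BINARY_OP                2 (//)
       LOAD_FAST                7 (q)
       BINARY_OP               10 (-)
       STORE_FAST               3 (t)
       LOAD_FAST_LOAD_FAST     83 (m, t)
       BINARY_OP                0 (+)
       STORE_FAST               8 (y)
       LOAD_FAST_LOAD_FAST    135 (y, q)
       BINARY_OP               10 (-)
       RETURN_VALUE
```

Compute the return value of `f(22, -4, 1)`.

149

LOAD_FAST_LOAD_FAST a,a → push 22,22. Stack: [22, 22]
BINARY_OP * → 22 * 22 = 484. Stack: [484]
STORE_FAST t → t=484. Stack: []
LOAD_CONST → push 0. Stack: [0]
LOAD_FAST c → push 1. Stack: [0, 1]
LOAD_CONST → push 3. Stack: [0, 1, 3]
BINARY_OP + → 1 + 3 = 4. Stack: [0, 4]
BINARY_OP * → 0 * 4 = 0. Stack: [0]
STORE_FAST w → w=0. Stack: []
LOAD_FAST b → push -4. Stack: [-4]
LOAD_CONST → push 7. Stack: [-4, 7]
BINARY_OP + → -4 + 7 = 3. Stack: [3]
STORE_FAST m → m=3. Stack: []
LOAD_FAST_LOAD_FAST m,m → push 3,3. Stack: [3, 3]
BINARY_OP // → 3 // 3 = 1. Stack: [1]
LOAD_CONST → push 9. Stack: [1, 9]
LOAD_FAST m → push 3. Stack: [1, 9, 3]
BINARY_OP // → 9 // 3 = 3. Stack: [1, 3]
BINARY_OP * → 1 * 3 = 3. Stack: [3]
STORE_FAST p → p=3. Stack: []
LOAD_CONST → push 2. Stack: [2]
LOAD_FAST p → push 3. Stack: [2, 3]
BINARY_OP ^ → 2 ^ 3 = 1. Stack: [1]
LOAD_CONST → push 3. Stack: [1, 3]
BINARY_OP * → 1 * 3 = 3. Stack: [3]
STORE_FAST w → w=3. Stack: []
LOAD_FAST_LOAD_FAST a,b → push 22,-4. Stack: [22, -4]
BINARY_OP * → 22 * -4 = -88. Stack: [-88]
STORE_FAST q → q=-88. Stack: []
LOAD_FAST_LOAD_FAST q,p → push -88,3. Stack: [-88, 3]
BINARY_OP // → -88 // 3 = -30. Stack: [-30]
LOAD_FAST q → push -88. Stack: [-30, -88]
BINARY_OP - → -30 - -88 = 58. Stack: [58]
STORE_FAST t → t=58. Stack: []
LOAD_FAST_LOAD_FAST m,t → push 3,58. Stack: [3, 58]
BINARY_OP + → 3 + 58 = 61. Stack: [61]
STORE_FAST y → y=61. Stack: []
LOAD_FAST_LOAD_FAST y,q → push 61,-88. Stack: [61, -88]
BINARY_OP - → 61 - -88 = 149. Stack: [149]
RETURN_VALUE → return 149.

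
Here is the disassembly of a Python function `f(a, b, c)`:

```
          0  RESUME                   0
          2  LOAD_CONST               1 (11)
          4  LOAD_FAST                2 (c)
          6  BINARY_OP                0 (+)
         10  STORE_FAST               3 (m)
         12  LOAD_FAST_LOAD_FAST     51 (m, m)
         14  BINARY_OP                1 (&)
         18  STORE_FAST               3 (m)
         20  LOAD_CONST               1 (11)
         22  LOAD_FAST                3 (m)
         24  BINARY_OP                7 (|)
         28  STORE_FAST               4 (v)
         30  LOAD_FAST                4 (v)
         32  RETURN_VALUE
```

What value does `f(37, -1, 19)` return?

LOAD_CONST → push 11. Stack: [11]
LOAD_FAST c → push 19. Stack: [11, 19]
BINARY_OP + → 11 + 19 = 30. Stack: [30]
STORE_FAST m → m=30. Stack: []
LOAD_FAST_LOAD_FAST m,m → push 30,30. Stack: [30, 30]
BINARY_OP & → 30 & 30 = 30. Stack: [30]
STORE_FAST m → m=30. Stack: []
LOAD_CONST → push 11. Stack: [11]
LOAD_FAST m → push 30. Stack: [11, 30]
BINARY_OP | → 11 | 30 = 31. Stack: [31]
STORE_FAST v → v=31. Stack: []
LOAD_FAST v → push 31. Stack: [31]
RETURN_VALUE → return 31.

31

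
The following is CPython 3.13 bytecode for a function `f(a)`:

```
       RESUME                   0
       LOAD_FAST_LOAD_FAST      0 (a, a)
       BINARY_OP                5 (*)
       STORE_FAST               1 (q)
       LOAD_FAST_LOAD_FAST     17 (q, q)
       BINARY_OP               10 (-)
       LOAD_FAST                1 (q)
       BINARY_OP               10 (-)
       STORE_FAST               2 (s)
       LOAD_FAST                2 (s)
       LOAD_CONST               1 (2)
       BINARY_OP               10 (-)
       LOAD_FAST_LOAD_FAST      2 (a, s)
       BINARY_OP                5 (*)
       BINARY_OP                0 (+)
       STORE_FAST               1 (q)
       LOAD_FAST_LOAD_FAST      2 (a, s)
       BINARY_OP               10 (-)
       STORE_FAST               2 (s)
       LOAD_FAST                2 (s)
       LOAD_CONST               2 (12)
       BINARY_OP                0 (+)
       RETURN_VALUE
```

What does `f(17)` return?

318

LOAD_FAST_LOAD_FAST a,a → push 17,17. Stack: [17, 17]
BINARY_OP * → 17 * 17 = 289. Stack: [289]
STORE_FAST q → q=289. Stack: []
LOAD_FAST_LOAD_FAST q,q → push 289,289. Stack: [289, 289]
BINARY_OP - → 289 - 289 = 0. Stack: [0]
LOAD_FAST q → push 289. Stack: [0, 289]
BINARY_OP - → 0 - 289 = -289. Stack: [-289]
STORE_FAST s → s=-289. Stack: []
LOAD_FAST s → push -289. Stack: [-289]
LOAD_CONST → push 2. Stack: [-289, 2]
BINARY_OP - → -289 - 2 = -291. Stack: [-291]
LOAD_FAST_LOAD_FAST a,s → push 17,-289. Stack: [-291, 17, -289]
BINARY_OP * → 17 * -289 = -4913. Stack: [-291, -4913]
BINARY_OP + → -291 + -4913 = -5204. Stack: [-5204]
STORE_FAST q → q=-5204. Stack: []
LOAD_FAST_LOAD_FAST a,s → push 17,-289. Stack: [17, -289]
BINARY_OP - → 17 - -289 = 306. Stack: [306]
STORE_FAST s → s=306. Stack: []
LOAD_FAST s → push 306. Stack: [306]
LOAD_CONST → push 12. Stack: [306, 12]
BINARY_OP + → 306 + 12 = 318. Stack: [318]
RETURN_VALUE → return 318.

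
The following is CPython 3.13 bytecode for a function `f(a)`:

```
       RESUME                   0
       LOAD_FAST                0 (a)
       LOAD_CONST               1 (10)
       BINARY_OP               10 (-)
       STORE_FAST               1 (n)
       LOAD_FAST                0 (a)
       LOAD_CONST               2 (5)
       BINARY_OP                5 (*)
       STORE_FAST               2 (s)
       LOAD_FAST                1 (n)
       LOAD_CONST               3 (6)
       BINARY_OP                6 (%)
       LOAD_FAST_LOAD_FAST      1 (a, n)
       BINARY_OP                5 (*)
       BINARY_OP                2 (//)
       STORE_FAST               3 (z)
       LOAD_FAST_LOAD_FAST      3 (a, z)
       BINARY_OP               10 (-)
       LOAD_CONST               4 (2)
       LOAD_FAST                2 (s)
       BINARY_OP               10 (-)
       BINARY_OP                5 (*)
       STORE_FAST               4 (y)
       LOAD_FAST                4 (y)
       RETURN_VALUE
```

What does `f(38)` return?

LOAD_FAST a → push 38. Stack: [38]
LOAD_CONST → push 10. Stack: [38, 10]
BINARY_OP - → 38 - 10 = 28. Stack: [28]
STORE_FAST n → n=28. Stack: []
LOAD_FAST a → push 38. Stack: [38]
LOAD_CONST → push 5. Stack: [38, 5]
BINARY_OP * → 38 * 5 = 190. Stack: [190]
STORE_FAST s → s=190. Stack: []
LOAD_FAST n → push 28. Stack: [28]
LOAD_CONST → push 6. Stack: [28, 6]
BINARY_OP % → 28 % 6 = 4. Stack: [4]
LOAD_FAST_LOAD_FAST a,n → push 38,28. Stack: [4, 38, 28]
BINARY_OP * → 38 * 28 = 1064. Stack: [4, 1064]
BINARY_OP // → 4 // 1064 = 0. Stack: [0]
STORE_FAST z → z=0. Stack: []
LOAD_FAST_LOAD_FAST a,z → push 38,0. Stack: [38, 0]
BINARY_OP - → 38 - 0 = 38. Stack: [38]
LOAD_CONST → push 2. Stack: [38, 2]
LOAD_FAST s → push 190. Stack: [38, 2, 190]
BINARY_OP - → 2 - 190 = -188. Stack: [38, -188]
BINARY_OP * → 38 * -188 = -7144. Stack: [-7144]
STORE_FAST y → y=-7144. Stack: []
LOAD_FAST y → push -7144. Stack: [-7144]
RETURN_VALUE → return -7144.

-7144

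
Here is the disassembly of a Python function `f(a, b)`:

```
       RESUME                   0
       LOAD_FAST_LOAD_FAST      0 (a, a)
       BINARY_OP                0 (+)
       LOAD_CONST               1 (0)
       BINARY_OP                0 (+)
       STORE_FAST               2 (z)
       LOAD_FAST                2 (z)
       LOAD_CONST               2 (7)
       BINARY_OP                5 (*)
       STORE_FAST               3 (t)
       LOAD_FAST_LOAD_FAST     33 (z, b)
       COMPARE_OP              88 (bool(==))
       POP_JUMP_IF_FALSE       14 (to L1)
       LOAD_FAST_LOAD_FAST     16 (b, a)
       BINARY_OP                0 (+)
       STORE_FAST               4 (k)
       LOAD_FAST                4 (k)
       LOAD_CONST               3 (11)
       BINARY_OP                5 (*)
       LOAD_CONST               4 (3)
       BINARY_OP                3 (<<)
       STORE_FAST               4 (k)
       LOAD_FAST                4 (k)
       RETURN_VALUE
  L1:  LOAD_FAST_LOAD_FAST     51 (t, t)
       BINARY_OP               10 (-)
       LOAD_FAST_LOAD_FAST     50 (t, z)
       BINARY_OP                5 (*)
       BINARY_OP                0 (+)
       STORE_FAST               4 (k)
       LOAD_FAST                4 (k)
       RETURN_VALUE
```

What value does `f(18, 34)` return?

9072

LOAD_FAST_LOAD_FAST a,a → push 18,18. Stack: [18, 18]
BINARY_OP + → 18 + 18 = 36. Stack: [36]
LOAD_CONST → push 0. Stack: [36, 0]
BINARY_OP + → 36 + 0 = 36. Stack: [36]
STORE_FAST z → z=36. Stack: []
LOAD_FAST z → push 36. Stack: [36]
LOAD_CONST → push 7. Stack: [36, 7]
BINARY_OP * → 36 * 7 = 252. Stack: [252]
STORE_FAST t → t=252. Stack: []
LOAD_FAST_LOAD_FAST z,b → push 36,34. Stack: [36, 34]
COMPARE_OP bool(==) → 36 vs 34 = False. Stack: [False]
POP_JUMP_IF_FALSE → pop False; jump. Stack: []
LOAD_FAST_LOAD_FAST t,t → push 252,252. Stack: [252, 252]
BINARY_OP - → 252 - 252 = 0. Stack: [0]
LOAD_FAST_LOAD_FAST t,z → push 252,36. Stack: [0, 252, 36]
BINARY_OP * → 252 * 36 = 9072. Stack: [0, 9072]
BINARY_OP + → 0 + 9072 = 9072. Stack: [9072]
STORE_FAST k → k=9072. Stack: []
LOAD_FAST k → push 9072. Stack: [9072]
RETURN_VALUE → return 9072.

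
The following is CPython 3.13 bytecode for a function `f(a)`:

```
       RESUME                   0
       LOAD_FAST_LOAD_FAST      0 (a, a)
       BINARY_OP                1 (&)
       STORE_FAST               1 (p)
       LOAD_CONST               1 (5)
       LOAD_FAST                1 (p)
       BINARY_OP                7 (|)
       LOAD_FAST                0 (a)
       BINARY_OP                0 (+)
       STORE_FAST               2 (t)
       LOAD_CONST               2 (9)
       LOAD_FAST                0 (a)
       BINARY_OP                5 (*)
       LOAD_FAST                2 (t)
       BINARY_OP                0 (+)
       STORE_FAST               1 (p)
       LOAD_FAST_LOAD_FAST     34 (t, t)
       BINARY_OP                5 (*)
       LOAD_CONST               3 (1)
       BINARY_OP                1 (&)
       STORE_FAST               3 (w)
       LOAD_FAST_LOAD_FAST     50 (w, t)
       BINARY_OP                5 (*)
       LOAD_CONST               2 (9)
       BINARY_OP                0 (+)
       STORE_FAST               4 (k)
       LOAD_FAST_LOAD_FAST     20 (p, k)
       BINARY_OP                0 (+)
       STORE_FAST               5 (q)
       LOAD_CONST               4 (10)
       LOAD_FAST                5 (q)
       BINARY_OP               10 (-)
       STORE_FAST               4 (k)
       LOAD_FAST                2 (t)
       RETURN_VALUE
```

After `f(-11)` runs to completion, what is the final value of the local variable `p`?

LOAD_FAST_LOAD_FAST a,a → push -11,-11. Stack: [-11, -11]
BINARY_OP & → -11 & -11 = -11. Stack: [-11]
STORE_FAST p → p=-11. Stack: []
LOAD_CONST → push 5. Stack: [5]
LOAD_FAST p → push -11. Stack: [5, -11]
BINARY_OP | → 5 | -11 = -11. Stack: [-11]
LOAD_FAST a → push -11. Stack: [-11, -11]
BINARY_OP + → -11 + -11 = -22. Stack: [-22]
STORE_FAST t → t=-22. Stack: []
LOAD_CONST → push 9. Stack: [9]
LOAD_FAST a → push -11. Stack: [9, -11]
BINARY_OP * → 9 * -11 = -99. Stack: [-99]
LOAD_FAST t → push -22. Stack: [-99, -22]
BINARY_OP + → -99 + -22 = -121. Stack: [-121]
STORE_FAST p → p=-121. Stack: []
LOAD_FAST_LOAD_FAST t,t → push -22,-22. Stack: [-22, -22]
BINARY_OP * → -22 * -22 = 484. Stack: [484]
LOAD_CONST → push 1. Stack: [484, 1]
BINARY_OP & → 484 & 1 = 0. Stack: [0]
STORE_FAST w → w=0. Stack: []
LOAD_FAST_LOAD_FAST w,t → push 0,-22. Stack: [0, -22]
BINARY_OP * → 0 * -22 = 0. Stack: [0]
LOAD_CONST → push 9. Stack: [0, 9]
BINARY_OP + → 0 + 9 = 9. Stack: [9]
STORE_FAST k → k=9. Stack: []
LOAD_FAST_LOAD_FAST p,k → push -121,9. Stack: [-121, 9]
BINARY_OP + → -121 + 9 = -112. Stack: [-112]
STORE_FAST q → q=-112. Stack: []
LOAD_CONST → push 10. Stack: [10]
LOAD_FAST q → push -112. Stack: [10, -112]
BINARY_OP - → 10 - -112 = 122. Stack: [122]
STORE_FAST k → k=122. Stack: []
LOAD_FAST t → push -22. Stack: [-22]
RETURN_VALUE → return -22.

-121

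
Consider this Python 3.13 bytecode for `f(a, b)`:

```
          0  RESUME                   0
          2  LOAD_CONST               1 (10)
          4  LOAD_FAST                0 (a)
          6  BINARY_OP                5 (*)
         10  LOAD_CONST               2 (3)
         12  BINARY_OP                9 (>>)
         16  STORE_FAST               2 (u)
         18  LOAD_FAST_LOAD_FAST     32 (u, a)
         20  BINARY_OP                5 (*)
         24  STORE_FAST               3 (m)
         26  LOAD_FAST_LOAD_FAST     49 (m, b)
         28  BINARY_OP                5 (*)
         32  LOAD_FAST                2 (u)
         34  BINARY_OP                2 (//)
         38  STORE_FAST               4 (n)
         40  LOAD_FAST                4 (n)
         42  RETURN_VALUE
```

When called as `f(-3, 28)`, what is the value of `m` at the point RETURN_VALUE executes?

12

LOAD_CONST → push 10. Stack: [10]
LOAD_FAST a → push -3. Stack: [10, -3]
BINARY_OP * → 10 * -3 = -30. Stack: [-30]
LOAD_CONST → push 3. Stack: [-30, 3]
BINARY_OP >> → -30 >> 3 = -4. Stack: [-4]
STORE_FAST u → u=-4. Stack: []
LOAD_FAST_LOAD_FAST u,a → push -4,-3. Stack: [-4, -3]
BINARY_OP * → -4 * -3 = 12. Stack: [12]
STORE_FAST m → m=12. Stack: []
LOAD_FAST_LOAD_FAST m,b → push 12,28. Stack: [12, 28]
BINARY_OP * → 12 * 28 = 336. Stack: [336]
LOAD_FAST u → push -4. Stack: [336, -4]
BINARY_OP // → 336 // -4 = -84. Stack: [-84]
STORE_FAST n → n=-84. Stack: []
LOAD_FAST n → push -84. Stack: [-84]
RETURN_VALUE → return -84.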